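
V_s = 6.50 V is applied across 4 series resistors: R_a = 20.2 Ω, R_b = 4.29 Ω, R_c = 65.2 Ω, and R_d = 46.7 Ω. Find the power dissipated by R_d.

P ≈ 0.106 W

ΣR = 136.4 Ω → I = 6.50/136.4 = 0.04766 A.
P = I²R = 0.002271 × 46.7 = 0.1061 W.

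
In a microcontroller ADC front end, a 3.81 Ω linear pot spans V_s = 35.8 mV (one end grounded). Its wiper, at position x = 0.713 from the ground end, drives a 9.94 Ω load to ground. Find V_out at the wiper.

The pot divides into 1.093 Ω above the wiper and 2.717 Ω below.
(x·R_p) ‖ R_L = 2.133 Ω.
Then V_out = V_s · 2.133/(1.093 + 2.133) = 23.67 mV.

V_out ≈ 23.7 mV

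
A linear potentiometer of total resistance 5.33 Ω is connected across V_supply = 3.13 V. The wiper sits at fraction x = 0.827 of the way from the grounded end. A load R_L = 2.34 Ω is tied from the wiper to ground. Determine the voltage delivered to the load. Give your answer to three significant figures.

Lower segment x·R_p = 4.408 Ω; upper segment (1−x)·R_p = 0.9221 Ω.
Lower segment in parallel with the load: 4.408 ‖ 2.34 = 1.529 Ω.
Loaded-divider output: V_out = 3.13 × 0.6237 = 1.952 V.

V_out ≈ 1.95 V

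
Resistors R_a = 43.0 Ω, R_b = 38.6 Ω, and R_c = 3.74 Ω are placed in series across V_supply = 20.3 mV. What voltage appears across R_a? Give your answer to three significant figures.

V ≈ 10.2 mV

ΣR = 43.0 + 38.6 + 3.74 = 85.34 Ω.
By the voltage-divider rule, V = 20.3 × 43.00/85.34 = 10.23 mV.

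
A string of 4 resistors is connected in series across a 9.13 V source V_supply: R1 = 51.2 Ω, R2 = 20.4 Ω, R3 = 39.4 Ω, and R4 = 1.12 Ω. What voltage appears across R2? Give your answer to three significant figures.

V ≈ 1.66 V

Series total: ΣR = 51.2 + 20.4 + 39.4 + 1.12 = 112.1 Ω.
By the voltage-divider rule, V = 9.13 × 20.40/112.1 = 1.661 V.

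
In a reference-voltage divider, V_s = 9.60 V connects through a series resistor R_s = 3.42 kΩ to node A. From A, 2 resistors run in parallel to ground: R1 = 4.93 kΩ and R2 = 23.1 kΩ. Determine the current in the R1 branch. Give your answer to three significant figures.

Combine the parallel branches: R_p = (1/4.93 + 1/23.1)⁻¹ = 4.063 kΩ.
V_A = 9.60 × 4.063/7.483 = 5.212 V.
Branch current I = V_A/R1 = 5.212/4.93 = 1.057 mA.

I ≈ 1.06 mA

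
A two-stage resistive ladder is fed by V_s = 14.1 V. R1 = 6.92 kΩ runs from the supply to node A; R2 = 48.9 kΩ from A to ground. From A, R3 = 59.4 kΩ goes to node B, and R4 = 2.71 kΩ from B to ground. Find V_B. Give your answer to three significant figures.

Node A sees R2 in parallel with the series input of stage 2, R3 + R4 = 62.11 kΩ.
Effective lower resistance at A: R2 ‖ 62.11 = 27.36 kΩ.
So V_A = 14.1 × 0.7981 = 11.25 V.
V_B = V_A × 0.04363 = 0.4910 V.

V_B ≈ 0.491 V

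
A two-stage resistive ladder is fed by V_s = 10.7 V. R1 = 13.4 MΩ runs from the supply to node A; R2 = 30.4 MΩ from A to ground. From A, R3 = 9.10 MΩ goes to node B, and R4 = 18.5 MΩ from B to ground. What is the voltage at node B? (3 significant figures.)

V_B ≈ 3.72 V

Node A sees R2 in parallel with the series input of stage 2, R3 + R4 = 27.60 MΩ.
Effective lower resistance at A: R2 ‖ 27.60 = 14.47 MΩ.
So V_A = 10.7 × 0.5191 = 5.555 V.
Stage 2 is unloaded, so V_B = V_A · R4/(R3+R4) = 5.555 × 18.5/27.60 = 3.723 V.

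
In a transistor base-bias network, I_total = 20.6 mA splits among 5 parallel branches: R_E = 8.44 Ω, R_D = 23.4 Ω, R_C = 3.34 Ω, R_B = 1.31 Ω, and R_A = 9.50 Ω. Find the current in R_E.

Total conductance ΣG = 1/8.44 + 1/23.4 + 1/3.34 + 1/1.31 + 1/9.50 = 1.329 (units of 1/Ω).
By the current-divider rule, I = I_total · G_k/ΣG = 20.6 × 0.08914 = 1.836 mA.

I ≈ 1.84 mA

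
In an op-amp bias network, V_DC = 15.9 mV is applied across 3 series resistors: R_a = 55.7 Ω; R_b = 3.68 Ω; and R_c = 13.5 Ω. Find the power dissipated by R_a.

The common current is I = 15.9/72.88 = 0.2182 mA.
P(R_a) = I²·R_a = (0.2182)² × 55.7 = 2.651 µW.

P ≈ 2.65 µW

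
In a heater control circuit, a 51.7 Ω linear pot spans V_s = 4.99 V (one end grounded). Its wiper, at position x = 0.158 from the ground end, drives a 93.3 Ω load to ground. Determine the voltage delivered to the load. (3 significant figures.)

Split the track: R_lower = x·R_p = 8.169 Ω, R_upper = (1−x)·R_p = 43.53 Ω.
(x·R_p) ‖ R_L = 7.511 Ω.
V_out = 4.99 × 7.511/(43.53 + 7.511) = 0.7343 V.
(Unloaded: V_out = x·V_s = 0.788 V.)

V_out ≈ 0.734 V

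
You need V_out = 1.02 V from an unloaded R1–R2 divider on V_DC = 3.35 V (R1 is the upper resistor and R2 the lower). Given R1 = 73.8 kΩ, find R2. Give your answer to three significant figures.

Required fraction k = V_out/V_DC = 0.3045.
So R2 = R1 · V_out/(V_DC − V_out) = 73.8 × 1.02/(3.35 − 1.02) = 73.8 × 0.4378 = 32.31 kΩ.

R2 ≈ 32.3 kΩ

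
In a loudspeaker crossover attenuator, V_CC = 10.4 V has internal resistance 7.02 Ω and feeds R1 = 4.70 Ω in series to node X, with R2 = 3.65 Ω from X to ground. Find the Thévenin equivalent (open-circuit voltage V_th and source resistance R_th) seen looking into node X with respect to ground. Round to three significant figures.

V_th ≈ 2.47 V, R_th ≈ 2.78 Ω

R1' = 7.02 + 4.70 = 11.72 Ω (source resistance + R1).
V_th is the unloaded tap voltage: V_CC · R2/(R1'+R2) = 10.4 × 0.2375 = 2.470 V.
Zeroing V_CC shorts the top of R1' to ground, so R_th = R1' ‖ R2 = 2.783 Ω.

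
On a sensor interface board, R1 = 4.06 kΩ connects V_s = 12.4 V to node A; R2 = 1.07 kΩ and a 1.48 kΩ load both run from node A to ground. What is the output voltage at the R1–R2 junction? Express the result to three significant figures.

First combine the lower leg with the load: R2 ‖ R_L = 0.6210 kΩ.
Voltage divider with the loaded lower leg: V_out = 12.4 × 0.6210/(4.06 + 0.6210) = 12.4 × 0.1327 = 1.645 V.

V_out ≈ 1.65 V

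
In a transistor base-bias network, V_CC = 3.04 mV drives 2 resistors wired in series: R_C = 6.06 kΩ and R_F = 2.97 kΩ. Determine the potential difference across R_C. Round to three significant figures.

Total series resistance ΣR = 6.06 + 2.97 = 9.030 kΩ.
V = V_CC · R/ΣR = 3.04 × 0.6711 = 2.040 mV.

V ≈ 2.04 mV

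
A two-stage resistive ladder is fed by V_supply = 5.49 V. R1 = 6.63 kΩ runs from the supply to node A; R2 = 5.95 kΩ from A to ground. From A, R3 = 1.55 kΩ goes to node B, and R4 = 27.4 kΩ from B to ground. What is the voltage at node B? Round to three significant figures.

V_B ≈ 2.22 V

Node A sees R2 in parallel with the series input of stage 2, R3 + R4 = 28.95 kΩ.
R2 ‖ (R3+R4) = 4.936 kΩ.
First divider: V_A = V_supply · 4.936/(6.63 + 4.936) = 2.343 V.
Stage 2 is unloaded, so V_B = V_A · R4/(R3+R4) = 2.343 × 27.4/28.95 = 2.217 V.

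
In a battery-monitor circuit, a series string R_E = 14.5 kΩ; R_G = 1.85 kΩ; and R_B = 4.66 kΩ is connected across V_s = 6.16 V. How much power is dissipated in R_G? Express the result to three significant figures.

Series current I = V_s/ΣR = 6.16/21.01 = 0.2932 mA.
V(R_G) = I·R = 0.5424 V; P = V·I = 0.5424 × 0.2932 = 0.1590 mW.

P ≈ 0.159 mW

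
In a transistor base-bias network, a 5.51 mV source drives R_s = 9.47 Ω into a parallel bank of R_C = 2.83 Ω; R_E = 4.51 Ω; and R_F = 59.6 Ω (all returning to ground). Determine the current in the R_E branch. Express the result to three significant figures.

I ≈ 0.185 mA

Parallel bank: R_p = 1/(1/2.83 + 1/4.51 + 1/59.6) = 1.690 Ω.
V_A = 5.51 × 1.690/11.16 = 0.8342 mV.
I(R_E) = V_A / R_E = 0.8342/4.51 = 0.1850 mA.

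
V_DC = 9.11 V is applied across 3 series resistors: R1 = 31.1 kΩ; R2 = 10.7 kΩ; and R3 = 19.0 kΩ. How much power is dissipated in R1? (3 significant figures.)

P ≈ 0.698 mW

Series current I = V_DC/ΣR = 9.11/60.80 = 0.1498 mA.
P = I²R = 0.02245 × 31.1 = 0.6982 mW.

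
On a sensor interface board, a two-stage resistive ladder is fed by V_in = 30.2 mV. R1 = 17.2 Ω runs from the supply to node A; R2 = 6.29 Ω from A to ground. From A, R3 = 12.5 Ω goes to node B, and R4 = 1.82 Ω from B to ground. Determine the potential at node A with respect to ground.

Node A sees R2 in parallel with the series input of stage 2, R3 + R4 = 14.32 Ω.
Effective lower resistance at A: R2 ‖ 14.32 = 4.370 Ω.
First divider: V_A = V_in · 4.370/(17.2 + 4.370) = 6.119 mV.

V_A ≈ 6.12 mV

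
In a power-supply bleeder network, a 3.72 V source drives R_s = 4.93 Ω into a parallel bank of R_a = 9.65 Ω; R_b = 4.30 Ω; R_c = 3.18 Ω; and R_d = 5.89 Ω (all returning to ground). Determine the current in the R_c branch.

Equivalent of the parallel group: R_p = 1.219 Ω.
V_A = 3.72 × 1.219/6.149 = 0.7374 V.
Branch current I = V_A/R_c = 0.7374/3.18 = 0.2319 A.

I ≈ 0.232 A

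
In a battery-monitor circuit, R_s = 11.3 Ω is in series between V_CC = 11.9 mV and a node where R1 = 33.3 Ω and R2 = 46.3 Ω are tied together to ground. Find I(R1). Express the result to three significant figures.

Combine the parallel branches: R_p = (1/33.3 + 1/46.3)⁻¹ = 19.37 Ω.
Node voltage V_A = V_CC · R_p/(R_s + R_p) = 11.9 × 0.6316 = 7.515 mV.
I(R1) = V_A / R1 = 7.515/33.3 = 0.2257 mA.

I ≈ 0.226 mA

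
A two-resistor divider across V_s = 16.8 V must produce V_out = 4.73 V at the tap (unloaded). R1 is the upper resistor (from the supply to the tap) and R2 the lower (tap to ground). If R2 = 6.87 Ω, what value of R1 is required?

Required fraction k = V_out/V_s = 0.2815.
So R1 = R2 · (V_s/V_out − 1) = 6.87 × (16.8/4.73 − 1) = 6.87 × 2.552 = 17.53 Ω.

R1 ≈ 17.5 Ω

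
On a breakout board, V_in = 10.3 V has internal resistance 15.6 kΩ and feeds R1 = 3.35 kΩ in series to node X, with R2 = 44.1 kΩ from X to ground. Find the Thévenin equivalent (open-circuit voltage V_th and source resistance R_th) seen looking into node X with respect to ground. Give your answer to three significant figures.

R1' = 15.6 + 3.35 = 18.95 kΩ (source resistance + R1).
With X open, the divider is unloaded: V_th = 10.3 × 44.1/63.05 = 7.204 V.
With V_in suppressed (replaced by a short), R_th = R1' ‖ R2 = (18.95 × 44.1)/(18.95 + 44.1) = 13.25 kΩ.

V_th ≈ 7.20 V, R_th ≈ 13.3 kΩ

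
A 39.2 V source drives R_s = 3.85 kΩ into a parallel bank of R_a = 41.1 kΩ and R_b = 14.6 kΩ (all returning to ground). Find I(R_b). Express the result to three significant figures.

Parallel bank: R_p = 1/(1/41.1 + 1/14.6) = 10.77 kΩ.
V_A by voltage divider: V_A = 39.2 × 10.77/(3.85 + 10.77) = 28.88 V.
Branch current I = V_A/R_b = 28.88/14.6 = 1.978 mA.

I ≈ 1.98 mA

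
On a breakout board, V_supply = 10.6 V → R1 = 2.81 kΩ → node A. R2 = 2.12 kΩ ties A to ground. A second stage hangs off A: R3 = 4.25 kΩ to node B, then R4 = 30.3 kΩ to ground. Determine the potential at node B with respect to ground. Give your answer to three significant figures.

V_B ≈ 3.86 V

Looking into the second stage from A: R3 + R4 = 34.55 kΩ appears in parallel with R2.
R2 ‖ (R3+R4) = 1.997 kΩ.
So V_A = 10.6 × 0.4155 = 4.404 V.
Stage 2 is unloaded, so V_B = V_A · R4/(R3+R4) = 4.404 × 30.3/34.55 = 3.862 V.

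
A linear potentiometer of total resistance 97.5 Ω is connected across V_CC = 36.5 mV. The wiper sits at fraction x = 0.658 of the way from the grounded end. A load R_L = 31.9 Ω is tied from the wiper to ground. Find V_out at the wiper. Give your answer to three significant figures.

V_out ≈ 14.2 mV

Split the track: R_lower = x·R_p = 64.16 Ω, R_upper = (1−x)·R_p = 33.34 Ω.
(x·R_p) ‖ R_L = 21.31 Ω.
Loaded-divider output: V_out = 36.5 × 0.3899 = 14.23 mV.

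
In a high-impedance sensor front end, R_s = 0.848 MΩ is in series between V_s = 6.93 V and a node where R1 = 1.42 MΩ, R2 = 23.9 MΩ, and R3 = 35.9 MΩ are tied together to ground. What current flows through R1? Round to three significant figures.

Equivalent of the parallel group: R_p = 1.292 MΩ.
Node voltage V_A = V_s · R_p/(R_s + R_p) = 6.93 × 0.6038 = 4.184 V.
Branch current I = V_A/R1 = 4.184/1.42 = 2.947 µA.

I ≈ 2.95 µA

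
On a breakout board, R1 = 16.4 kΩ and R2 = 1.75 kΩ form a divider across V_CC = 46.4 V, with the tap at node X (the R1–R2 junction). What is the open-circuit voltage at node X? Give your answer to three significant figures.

V_th ≈ 4.47 V

With X open, the divider is unloaded: V_th = 46.4 × 1.75/18.15 = 4.474 V.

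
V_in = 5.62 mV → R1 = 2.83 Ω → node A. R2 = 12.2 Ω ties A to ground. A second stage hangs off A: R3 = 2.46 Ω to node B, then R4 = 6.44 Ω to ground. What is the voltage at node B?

V_B ≈ 2.62 mV

Looking into the second stage from A: R3 + R4 = 8.900 Ω appears in parallel with R2.
R2 ‖ (R3+R4) = 5.146 Ω.
V_A = 5.62 × 5.146/(2.83 + 5.146) = 3.626 mV.
Stage 2 is unloaded, so V_B = V_A · R4/(R3+R4) = 3.626 × 6.44/8.900 = 2.624 mV.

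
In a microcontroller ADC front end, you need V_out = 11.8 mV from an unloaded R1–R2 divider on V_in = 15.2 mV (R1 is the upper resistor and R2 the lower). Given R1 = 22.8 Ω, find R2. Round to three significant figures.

The divider ratio is R2/(R1+R2) = 11.8/15.2 = 0.7763.
R2 = R1 · 0.7763/(1 − 0.7763) = 79.13 Ω.

R2 ≈ 79.1 Ω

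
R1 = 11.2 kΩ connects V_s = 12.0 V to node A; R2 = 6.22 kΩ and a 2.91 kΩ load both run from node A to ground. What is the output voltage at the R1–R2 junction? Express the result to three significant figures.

The load sits in parallel with R2, giving an effective lower resistance R2' = R2·R_L/(R2+R_L) = 1.982 kΩ.
Now apply the divider: V_out = 12.0 × 0.1504 = 1.805 V.
(Unloaded it would be 4.28 V; the load pulls it down.)

V_out ≈ 1.80 V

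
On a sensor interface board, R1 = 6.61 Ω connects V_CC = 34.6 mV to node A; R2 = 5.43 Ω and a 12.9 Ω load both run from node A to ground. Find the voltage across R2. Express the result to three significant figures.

V_out ≈ 12.7 mV

The load sits in parallel with R2, giving an effective lower resistance R2' = R2·R_L/(R2+R_L) = 3.821 Ω.
Then V_out = V_CC · R2'/(R1 + R2') = 34.6 × 3.821/10.43 = 12.68 mV.
(Unloaded it would be 15.6 mV; the load pulls it down.)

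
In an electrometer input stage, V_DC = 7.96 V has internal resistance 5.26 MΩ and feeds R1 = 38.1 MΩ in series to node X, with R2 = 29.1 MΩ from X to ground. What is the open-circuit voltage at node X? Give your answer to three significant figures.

R1' = 5.26 + 38.1 = 43.36 MΩ (source resistance + R1).
V_th is the unloaded tap voltage: V_DC · R2/(R1'+R2) = 7.96 × 0.4016 = 3.197 V.

V_th ≈ 3.20 V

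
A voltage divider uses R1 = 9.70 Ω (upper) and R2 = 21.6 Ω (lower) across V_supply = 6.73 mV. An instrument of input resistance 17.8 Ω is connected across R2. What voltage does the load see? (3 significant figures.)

First combine the lower leg with the load: R2 ‖ R_L = 9.758 Ω.
Voltage divider with the loaded lower leg: V_out = 6.73 × 9.758/(9.70 + 9.758) = 6.73 × 0.5015 = 3.375 mV.

V_out ≈ 3.38 mV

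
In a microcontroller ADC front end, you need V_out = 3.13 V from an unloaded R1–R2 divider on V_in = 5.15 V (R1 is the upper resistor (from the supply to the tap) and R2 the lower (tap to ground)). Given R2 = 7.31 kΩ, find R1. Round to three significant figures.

The divider ratio is R2/(R1+R2) = 3.13/5.15 = 0.6078.
Rearranging, R1 = R2·(1−k)/k = 7.31 × 0.6454 = 4.718 kΩ.

R1 ≈ 4.72 kΩ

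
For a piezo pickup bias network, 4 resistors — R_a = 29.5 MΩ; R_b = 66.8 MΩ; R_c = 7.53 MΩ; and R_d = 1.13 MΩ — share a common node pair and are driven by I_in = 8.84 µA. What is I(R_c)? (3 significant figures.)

Conductances: ΣG = 1/29.5 + 1/66.8 + 1/7.53 + 1/1.13 = 1.067 (1/MΩ).
By the current-divider rule, I = I_in · G_k/ΣG = 8.84 × 0.1245 = 1.101 µA.

I ≈ 1.10 µA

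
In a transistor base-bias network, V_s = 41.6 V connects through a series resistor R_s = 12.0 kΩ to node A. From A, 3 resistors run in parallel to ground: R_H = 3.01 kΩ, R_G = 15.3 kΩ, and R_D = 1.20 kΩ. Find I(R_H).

I ≈ 0.876 mA

Combine the parallel branches: R_p = (1/3.01 + 1/15.3 + 1/1.20)⁻¹ = 0.8124 kΩ.
V_A by voltage divider: V_A = 41.6 × 0.8124/(12.0 + 0.8124) = 2.638 V.
Branch current I = V_A/R_H = 2.638/3.01 = 0.8763 mA.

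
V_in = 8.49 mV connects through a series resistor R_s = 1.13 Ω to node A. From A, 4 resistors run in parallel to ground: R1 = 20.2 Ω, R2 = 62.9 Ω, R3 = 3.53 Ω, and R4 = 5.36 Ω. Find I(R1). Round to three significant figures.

I ≈ 0.262 mA

Parallel bank: R_p = 1/(1/20.2 + 1/62.9 + 1/3.53 + 1/5.36) = 1.868 Ω.
Node voltage V_A = V_in · R_p/(R_s + R_p) = 8.49 × 0.6231 = 5.290 mV.
I(R1) = V_A / R1 = 5.290/20.2 = 0.2619 mA.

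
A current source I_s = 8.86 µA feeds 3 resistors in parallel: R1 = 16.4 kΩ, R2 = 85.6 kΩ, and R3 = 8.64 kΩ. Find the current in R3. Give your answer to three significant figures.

Conductances: ΣG = 1/16.4 + 1/85.6 + 1/8.64 = 0.1884 (1/kΩ).
Current divider: I(R3) = I_s · G_k/ΣG = 8.86 × (0.1157/0.1884) = 8.86 × 0.6143 = 5.443 µA.

I ≈ 5.44 µA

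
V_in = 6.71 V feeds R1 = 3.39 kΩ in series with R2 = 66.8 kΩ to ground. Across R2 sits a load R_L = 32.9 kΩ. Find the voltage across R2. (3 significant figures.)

V_out ≈ 5.82 V

First combine the lower leg with the load: R2 ‖ R_L = 22.04 kΩ.
Then V_out = V_in · R2'/(R1 + R2') = 6.71 × 22.04/25.43 = 5.816 V.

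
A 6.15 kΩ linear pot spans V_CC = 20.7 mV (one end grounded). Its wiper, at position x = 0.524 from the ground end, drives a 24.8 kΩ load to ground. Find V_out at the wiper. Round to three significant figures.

Split the track: R_lower = x·R_p = 3.223 kΩ, R_upper = (1−x)·R_p = 2.927 kΩ.
(x·R_p) ‖ R_L = 2.852 kΩ.
Loaded-divider output: V_out = 20.7 × 0.4935 = 10.21 mV.
(Unloaded: V_out = x·V_CC = 10.8 mV.)

V_out ≈ 10.2 mV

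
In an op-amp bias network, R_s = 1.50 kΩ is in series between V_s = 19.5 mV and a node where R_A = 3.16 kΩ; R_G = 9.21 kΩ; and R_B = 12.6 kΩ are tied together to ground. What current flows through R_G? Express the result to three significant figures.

Parallel bank: R_p = 1/(1/3.16 + 1/9.21 + 1/12.6) = 1.983 kΩ.
V_A by voltage divider: V_A = 19.5 × 1.983/(1.50 + 1.983) = 11.10 mV.
I(R_G) = V_A / R_G = 11.10/9.21 = 1.205 µA.

I ≈ 1.21 µA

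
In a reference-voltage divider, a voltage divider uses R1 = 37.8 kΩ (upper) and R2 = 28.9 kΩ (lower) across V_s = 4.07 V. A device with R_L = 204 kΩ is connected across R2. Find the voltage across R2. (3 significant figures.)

The load sits in parallel with R2, giving an effective lower resistance R2' = R2·R_L/(R2+R_L) = 25.31 kΩ.
Voltage divider with the loaded lower leg: V_out = 4.07 × 25.31/(37.8 + 25.31) = 4.07 × 0.4011 = 1.632 V.
(Unloaded it would be 1.76 V; the load pulls it down.)

V_out ≈ 1.63 V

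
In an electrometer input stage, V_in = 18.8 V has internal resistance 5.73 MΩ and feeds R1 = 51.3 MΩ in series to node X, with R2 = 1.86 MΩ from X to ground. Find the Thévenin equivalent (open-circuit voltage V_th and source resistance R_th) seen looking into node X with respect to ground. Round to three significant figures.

R1' = 5.73 + 51.3 = 57.03 MΩ (source resistance + R1).
V_th is the unloaded tap voltage: V_in · R2/(R1'+R2) = 18.8 × 0.03158 = 0.5938 V.
Looking into X with the source shorted: R_th = R1'·R2/(R1'+R2) = 57.03 × 1.86/58.89 = 1.801 MΩ.

V_th ≈ 0.594 V, R_th ≈ 1.80 MΩ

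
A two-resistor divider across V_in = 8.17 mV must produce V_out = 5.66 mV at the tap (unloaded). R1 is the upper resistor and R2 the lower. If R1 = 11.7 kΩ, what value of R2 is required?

R2 ≈ 26.4 kΩ

V_out/V_in = R2/(R1+R2) = 0.6928.
R2 = R1 · 0.6928/(1 − 0.6928) = 26.38 kΩ.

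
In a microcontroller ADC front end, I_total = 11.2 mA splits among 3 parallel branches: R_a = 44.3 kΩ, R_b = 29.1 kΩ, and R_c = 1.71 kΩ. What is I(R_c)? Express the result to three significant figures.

ΣG = 1/44.3 + 1/29.1 + 1/1.71 = 0.6417.
R_c takes the fraction G_k/ΣG = 0.5848/0.6417 = 0.9113, so I = 11.2 × 0.9113 = 10.21 mA.

I ≈ 10.2 mA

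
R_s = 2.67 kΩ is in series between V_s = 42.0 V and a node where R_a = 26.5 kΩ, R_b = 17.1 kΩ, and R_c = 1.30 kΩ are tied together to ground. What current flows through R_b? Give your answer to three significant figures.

Combine the parallel branches: R_p = (1/26.5 + 1/17.1 + 1/1.30)⁻¹ = 1.155 kΩ.
V_A = 42.0 × 1.155/3.825 = 12.69 V.
I(R_b) = V_A / R_b = 12.69/17.1 = 0.7419 mA.

I ≈ 0.742 mA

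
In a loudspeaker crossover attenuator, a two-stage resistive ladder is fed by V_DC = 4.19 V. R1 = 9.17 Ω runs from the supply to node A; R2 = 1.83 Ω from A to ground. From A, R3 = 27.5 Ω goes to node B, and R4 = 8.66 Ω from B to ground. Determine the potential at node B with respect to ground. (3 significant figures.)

V_B ≈ 0.160 V

The second stage (R3 + R4 = 36.16 Ω) loads node A in parallel with R2.
Effective lower resistance at A: R2 ‖ 36.16 = 1.742 Ω.
V_A = 4.19 × 1.742/(9.17 + 1.742) = 0.6688 V.
Stage 2 is unloaded, so V_B = V_A · R4/(R3+R4) = 0.6688 × 8.66/36.16 = 0.1602 V.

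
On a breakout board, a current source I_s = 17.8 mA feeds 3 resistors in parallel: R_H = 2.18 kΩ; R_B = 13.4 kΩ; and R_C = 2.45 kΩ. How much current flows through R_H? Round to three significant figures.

I ≈ 8.67 mA

ΣG = 1/2.18 + 1/13.4 + 1/2.45 = 0.9415.
Current divider: I(R_H) = I_s · G_k/ΣG = 17.8 × (0.4587/0.9415) = 17.8 × 0.4872 = 8.672 mA.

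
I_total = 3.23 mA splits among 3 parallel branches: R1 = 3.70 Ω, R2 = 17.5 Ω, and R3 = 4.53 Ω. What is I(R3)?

ΣG = 1/3.70 + 1/17.5 + 1/4.53 = 0.5482.
By the current-divider rule, I = I_total · G_k/ΣG = 3.23 × 0.4027 = 1.301 mA.

I ≈ 1.30 mA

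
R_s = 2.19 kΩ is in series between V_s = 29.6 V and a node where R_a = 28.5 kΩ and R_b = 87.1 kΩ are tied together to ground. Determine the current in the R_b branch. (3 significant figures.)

Combine the parallel branches: R_p = (1/28.5 + 1/87.1)⁻¹ = 21.47 kΩ.
V_A by voltage divider: V_A = 29.6 × 21.47/(2.19 + 21.47) = 26.86 V.
I(R_b) = V_A / R_b = 26.86/87.1 = 0.3084 mA.
(Equivalently: I_total = 1.251 mA, then current-divider fraction G_k/ΣG = 0.2465.)

I ≈ 0.308 mA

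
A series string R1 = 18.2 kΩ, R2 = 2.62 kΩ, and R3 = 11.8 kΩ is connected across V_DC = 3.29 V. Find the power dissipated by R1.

P ≈ 0.185 mW

Series current I = V_DC/ΣR = 3.29/32.62 = 0.1009 mA.
P(R1) = I²·R1 = (0.1009)² × 18.2 = 0.1851 mW.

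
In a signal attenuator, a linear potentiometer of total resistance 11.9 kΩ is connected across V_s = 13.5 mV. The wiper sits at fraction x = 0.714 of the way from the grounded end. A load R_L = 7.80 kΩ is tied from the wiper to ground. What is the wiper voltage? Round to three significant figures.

V_out ≈ 7.35 mV

The pot divides into 3.403 kΩ above the wiper and 8.497 kΩ below.
R_L loads the lower segment: effective lower R = 4.067 kΩ.
V_out = 13.5 × 4.067/(3.403 + 4.067) = 7.349 mV.
(Unloaded: V_out = x·V_s = 9.64 mV.)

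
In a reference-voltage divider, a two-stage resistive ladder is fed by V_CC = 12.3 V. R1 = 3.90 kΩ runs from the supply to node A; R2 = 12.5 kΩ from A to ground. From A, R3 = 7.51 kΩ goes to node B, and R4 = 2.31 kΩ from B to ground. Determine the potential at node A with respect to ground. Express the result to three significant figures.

V_A ≈ 7.20 V

Looking into the second stage from A: R3 + R4 = 9.820 kΩ appears in parallel with R2.
R2 ‖ (R3+R4) = 5.500 kΩ.
So V_A = 12.3 × 0.5851 = 7.197 V.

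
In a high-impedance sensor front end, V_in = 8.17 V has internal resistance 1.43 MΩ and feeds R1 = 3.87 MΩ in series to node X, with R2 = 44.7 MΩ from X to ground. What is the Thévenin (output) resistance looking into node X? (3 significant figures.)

R1' = 1.43 + 3.87 = 5.300 MΩ (source resistance + R1).
Looking into X with the source shorted: R_th = R1'·R2/(R1'+R2) = 5.300 × 44.7/50.00 = 4.738 MΩ.

R_th ≈ 4.74 MΩ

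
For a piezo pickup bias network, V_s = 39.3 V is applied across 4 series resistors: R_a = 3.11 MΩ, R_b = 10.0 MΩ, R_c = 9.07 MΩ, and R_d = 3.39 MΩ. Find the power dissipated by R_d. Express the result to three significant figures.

Series current I = V_s/ΣR = 39.3/25.57 = 1.537 µA.
P(R_d) = I²·R_d = (1.537)² × 3.39 = 8.008 µW.

P ≈ 8.01 µW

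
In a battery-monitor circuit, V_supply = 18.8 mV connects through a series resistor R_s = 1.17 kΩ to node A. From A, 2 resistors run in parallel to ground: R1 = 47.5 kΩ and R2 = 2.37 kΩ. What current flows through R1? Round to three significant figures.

I ≈ 0.261 µA

Parallel bank: R_p = 1/(1/47.5 + 1/2.37) = 2.257 kΩ.
Node voltage V_A = V_supply · R_p/(R_s + R_p) = 18.8 × 0.6586 = 12.38 mV.
I(R1) = V_A / R1 = 12.38/47.5 = 0.2607 µA.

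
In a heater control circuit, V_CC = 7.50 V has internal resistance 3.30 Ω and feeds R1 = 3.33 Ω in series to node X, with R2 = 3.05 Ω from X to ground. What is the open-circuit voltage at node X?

R1' = 3.30 + 3.33 = 6.630 Ω (source resistance + R1).
With X open, the divider is unloaded: V_th = 7.50 × 3.05/9.680 = 2.363 V.

V_th ≈ 2.36 V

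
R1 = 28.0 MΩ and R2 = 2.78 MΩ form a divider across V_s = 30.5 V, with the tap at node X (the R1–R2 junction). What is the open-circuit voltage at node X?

V_th ≈ 2.75 V

Open-circuit (no load on X): V_th = V_s · R2/(R1 + R2) = 30.5 × 2.78/(28.00 + 2.78) = 2.755 V.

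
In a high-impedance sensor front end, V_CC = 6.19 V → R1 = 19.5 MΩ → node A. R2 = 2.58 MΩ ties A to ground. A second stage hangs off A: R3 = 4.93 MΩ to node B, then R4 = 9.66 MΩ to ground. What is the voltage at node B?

V_B ≈ 0.414 V

The second stage (R3 + R4 = 14.59 MΩ) loads node A in parallel with R2.
R2 ‖ (R3+R4) = 2.192 MΩ.
So V_A = 6.19 × 0.1011 = 0.6256 V.
V_B = V_A × 0.6621 = 0.4142 V.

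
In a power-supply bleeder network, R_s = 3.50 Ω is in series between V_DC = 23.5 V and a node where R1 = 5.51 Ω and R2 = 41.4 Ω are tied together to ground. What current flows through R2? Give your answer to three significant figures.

Parallel bank: R_p = 1/(1/5.51 + 1/41.4) = 4.863 Ω.
Node voltage V_A = V_DC · R_p/(R_s + R_p) = 23.5 × 0.5815 = 13.66 V.
Branch current I = V_A/R2 = 13.66/41.4 = 0.3301 A.

I ≈ 0.330 A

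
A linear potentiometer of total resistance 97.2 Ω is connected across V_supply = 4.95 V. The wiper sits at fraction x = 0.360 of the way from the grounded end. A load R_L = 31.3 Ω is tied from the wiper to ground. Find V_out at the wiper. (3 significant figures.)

Split the track: R_lower = x·R_p = 34.99 Ω, R_upper = (1−x)·R_p = 62.21 Ω.
Lower segment in parallel with the load: 34.99 ‖ 31.3 = 16.52 Ω.
Loaded-divider output: V_out = 4.95 × 0.2099 = 1.039 V.

V_out ≈ 1.04 V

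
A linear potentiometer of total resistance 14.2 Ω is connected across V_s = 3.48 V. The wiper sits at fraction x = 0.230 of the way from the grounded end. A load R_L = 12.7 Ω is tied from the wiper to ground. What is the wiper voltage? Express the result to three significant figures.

V_out ≈ 0.668 V

Split the track: R_lower = x·R_p = 3.266 Ω, R_upper = (1−x)·R_p = 10.93 Ω.
Lower segment in parallel with the load: 3.266 ‖ 12.7 = 2.598 Ω.
V_out = 3.48 × 2.598/(10.93 + 2.598) = 0.6681 V.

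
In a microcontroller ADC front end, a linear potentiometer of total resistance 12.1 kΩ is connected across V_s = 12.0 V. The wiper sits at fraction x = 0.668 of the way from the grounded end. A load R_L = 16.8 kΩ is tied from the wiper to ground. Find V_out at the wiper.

V_out ≈ 6.91 V

Split the track: R_lower = x·R_p = 8.083 kΩ, R_upper = (1−x)·R_p = 4.017 kΩ.
Lower segment in parallel with the load: 8.083 ‖ 16.8 = 5.457 kΩ.
Then V_out = V_s · 5.457/(4.017 + 5.457) = 6.912 V.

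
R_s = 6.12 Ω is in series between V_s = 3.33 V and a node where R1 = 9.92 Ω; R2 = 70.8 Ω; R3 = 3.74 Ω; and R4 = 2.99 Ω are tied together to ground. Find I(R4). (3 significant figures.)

I ≈ 0.207 A

Combine the parallel branches: R_p = (1/9.92 + 1/70.8 + 1/3.74 + 1/2.99)⁻¹ = 1.395 Ω.
V_A by voltage divider: V_A = 3.33 × 1.395/(6.12 + 1.395) = 0.6182 V.
Branch current I = V_A/R4 = 0.6182/2.99 = 0.2068 A.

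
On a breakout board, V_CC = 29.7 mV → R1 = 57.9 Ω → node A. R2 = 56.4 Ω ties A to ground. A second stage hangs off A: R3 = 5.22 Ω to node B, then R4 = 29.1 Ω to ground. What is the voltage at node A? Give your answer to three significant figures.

Node A sees R2 in parallel with the series input of stage 2, R3 + R4 = 34.32 Ω.
R2 ‖ (R3+R4) = 21.34 Ω.
So V_A = 29.7 × 0.2693 = 7.998 mV.

V_A ≈ 8.00 mV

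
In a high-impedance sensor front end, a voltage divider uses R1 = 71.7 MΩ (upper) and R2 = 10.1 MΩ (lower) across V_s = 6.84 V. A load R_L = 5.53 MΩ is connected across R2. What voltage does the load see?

V_out ≈ 0.325 V

First combine the lower leg with the load: R2 ‖ R_L = 3.573 MΩ.
Then V_out = V_s · R2'/(R1 + R2') = 6.84 × 3.573/75.27 = 0.3247 V.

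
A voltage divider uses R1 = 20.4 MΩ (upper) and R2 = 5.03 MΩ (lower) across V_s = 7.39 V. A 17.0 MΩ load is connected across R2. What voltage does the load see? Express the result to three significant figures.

V_out ≈ 1.18 V

The load sits in parallel with R2, giving an effective lower resistance R2' = R2·R_L/(R2+R_L) = 3.882 MΩ.
Then V_out = V_s · R2'/(R1 + R2') = 7.39 × 3.882/24.28 = 1.181 V.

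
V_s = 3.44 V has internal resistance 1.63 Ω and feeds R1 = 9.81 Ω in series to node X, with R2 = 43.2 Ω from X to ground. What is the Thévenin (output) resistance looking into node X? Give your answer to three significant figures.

R1' = 1.63 + 9.81 = 11.44 Ω (source resistance + R1).
Looking into X with the source shorted: R_th = R1'·R2/(R1'+R2) = 11.44 × 43.2/54.64 = 9.045 Ω.

R_th ≈ 9.04 Ω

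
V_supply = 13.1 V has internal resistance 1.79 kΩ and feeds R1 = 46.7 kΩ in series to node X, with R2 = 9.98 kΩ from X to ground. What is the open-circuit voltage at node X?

R1' = 1.79 + 46.7 = 48.49 kΩ (source resistance + R1).
Open-circuit (no load on X): V_th = V_supply · R2/(R1' + R2) = 13.1 × 9.98/(48.49 + 9.98) = 2.236 V.

V_th ≈ 2.24 V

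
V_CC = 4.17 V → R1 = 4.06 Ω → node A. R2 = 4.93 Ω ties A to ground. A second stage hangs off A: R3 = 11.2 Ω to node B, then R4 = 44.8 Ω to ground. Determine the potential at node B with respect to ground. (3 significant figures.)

V_B ≈ 1.76 V

Looking into the second stage from A: R3 + R4 = 56.00 Ω appears in parallel with R2.
Effective lower resistance at A: R2 ‖ 56.00 = 4.531 Ω.
V_A = 4.17 × 4.531/(4.06 + 4.531) = 2.199 V.
Then the unloaded second divider: V_B = V_A × R4/(R3+R4) = 2.199 × 0.8000 = 1.759 V.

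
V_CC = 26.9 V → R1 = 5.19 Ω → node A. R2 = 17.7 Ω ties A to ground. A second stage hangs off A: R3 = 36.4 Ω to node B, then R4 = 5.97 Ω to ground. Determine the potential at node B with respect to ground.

Looking into the second stage from A: R3 + R4 = 42.37 Ω appears in parallel with R2.
R2 ‖ (R3+R4) = 12.48 Ω.
V_A = 26.9 × 12.48/(5.19 + 12.48) = 19.00 V.
Stage 2 is unloaded, so V_B = V_A · R4/(R3+R4) = 19.00 × 5.97/42.37 = 2.677 V.

V_B ≈ 2.68 V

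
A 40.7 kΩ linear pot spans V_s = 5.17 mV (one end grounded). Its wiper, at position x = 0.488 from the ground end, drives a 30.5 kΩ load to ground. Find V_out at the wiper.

Lower segment x·R_p = 19.86 kΩ; upper segment (1−x)·R_p = 20.84 kΩ.
R_L loads the lower segment: effective lower R = 12.03 kΩ.
V_out = 5.17 × 12.03/(20.84 + 12.03) = 1.892 mV.
(Unloaded: V_out = x·V_s = 2.52 mV.)

V_out ≈ 1.89 mV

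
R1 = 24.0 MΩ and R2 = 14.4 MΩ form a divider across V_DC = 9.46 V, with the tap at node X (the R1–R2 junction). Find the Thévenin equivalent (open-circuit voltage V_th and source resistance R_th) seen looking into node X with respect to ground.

With X open, the divider is unloaded: V_th = 9.46 × 14.4/38.40 = 3.548 V.
Zeroing V_DC shorts the top of R1 to ground, so R_th = R1 ‖ R2 = 9.000 MΩ.

V_th ≈ 3.55 V, R_th ≈ 9.00 MΩ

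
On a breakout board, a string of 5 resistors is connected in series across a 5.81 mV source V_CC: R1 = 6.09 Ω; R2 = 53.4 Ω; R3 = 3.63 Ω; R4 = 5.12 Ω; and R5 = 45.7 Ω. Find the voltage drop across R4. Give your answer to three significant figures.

V ≈ 0.261 mV

Total series resistance ΣR = 6.09 + 53.4 + 3.63 + 5.12 + 45.7 = 113.9 Ω.
By the voltage-divider rule, V = 5.81 × 5.120/113.9 = 0.2611 mV.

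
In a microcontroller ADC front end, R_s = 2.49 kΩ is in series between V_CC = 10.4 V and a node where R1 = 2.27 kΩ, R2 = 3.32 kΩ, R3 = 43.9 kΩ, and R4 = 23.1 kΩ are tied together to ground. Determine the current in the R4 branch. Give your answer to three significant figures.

Parallel bank: R_p = 1/(1/2.27 + 1/3.32 + 1/43.9 + 1/23.1) = 1.238 kΩ.
V_A by voltage divider: V_A = 10.4 × 1.238/(2.49 + 1.238) = 3.454 V.
Branch current I = V_A/R4 = 3.454/23.1 = 0.1495 mA.

I ≈ 0.150 mA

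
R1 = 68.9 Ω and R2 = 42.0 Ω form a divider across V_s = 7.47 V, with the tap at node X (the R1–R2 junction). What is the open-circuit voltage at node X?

V_th ≈ 2.83 V

With X open, the divider is unloaded: V_th = 7.47 × 42.0/110.9 = 2.829 V.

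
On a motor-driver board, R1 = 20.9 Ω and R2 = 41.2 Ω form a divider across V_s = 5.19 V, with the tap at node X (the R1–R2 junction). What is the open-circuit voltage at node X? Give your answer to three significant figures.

V_th is the unloaded tap voltage: V_s · R2/(R1+R2) = 5.19 × 0.6634 = 3.443 V.

V_th ≈ 3.44 V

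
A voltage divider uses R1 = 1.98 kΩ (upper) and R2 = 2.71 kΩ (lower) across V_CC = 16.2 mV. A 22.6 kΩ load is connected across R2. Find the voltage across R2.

V_out ≈ 8.91 mV

R2 ‖ R_L = (2.71 × 22.6)/(2.71 + 22.6) = 2.420 kΩ.
Now apply the divider: V_out = 16.2 × 0.5500 = 8.910 mV.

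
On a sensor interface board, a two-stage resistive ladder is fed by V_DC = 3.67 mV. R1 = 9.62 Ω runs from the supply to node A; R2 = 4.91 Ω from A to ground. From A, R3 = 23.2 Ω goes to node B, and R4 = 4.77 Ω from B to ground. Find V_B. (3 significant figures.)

V_B ≈ 0.189 mV

The second stage (R3 + R4 = 27.97 Ω) loads node A in parallel with R2.
R2 ‖ (R3+R4) = 4.177 Ω.
So V_A = 3.67 × 0.3027 = 1.111 mV.
Then the unloaded second divider: V_B = V_A × R4/(R3+R4) = 1.111 × 0.1705 = 0.1895 mV.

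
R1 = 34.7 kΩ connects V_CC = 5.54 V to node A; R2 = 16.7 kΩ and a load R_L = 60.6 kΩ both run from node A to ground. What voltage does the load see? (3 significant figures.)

V_out ≈ 1.52 V

The load sits in parallel with R2, giving an effective lower resistance R2' = R2·R_L/(R2+R_L) = 13.09 kΩ.
Voltage divider with the loaded lower leg: V_out = 5.54 × 13.09/(34.7 + 13.09) = 5.54 × 0.2739 = 1.518 V.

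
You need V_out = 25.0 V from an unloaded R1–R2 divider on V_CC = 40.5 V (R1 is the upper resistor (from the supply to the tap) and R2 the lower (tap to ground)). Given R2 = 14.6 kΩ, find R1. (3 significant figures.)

The divider ratio is R2/(R1+R2) = 25.0/40.5 = 0.6173.
So R1 = R2 · (V_CC/V_out − 1) = 14.6 × (40.5/25.0 − 1) = 14.6 × 0.6200 = 9.052 kΩ.

R1 ≈ 9.05 kΩ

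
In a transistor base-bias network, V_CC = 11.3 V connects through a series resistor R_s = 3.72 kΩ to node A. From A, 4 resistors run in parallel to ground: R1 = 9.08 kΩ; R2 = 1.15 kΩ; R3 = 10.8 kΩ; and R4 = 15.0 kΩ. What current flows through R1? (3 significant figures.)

Combine the parallel branches: R_p = (1/9.08 + 1/1.15 + 1/10.8 + 1/15.0)⁻¹ = 0.8780 kΩ.
Node voltage V_A = V_CC · R_p/(R_s + R_p) = 11.3 × 0.1910 = 2.158 V.
I(R1) = V_A / R1 = 2.158/9.08 = 0.2376 mA.

I ≈ 0.238 mA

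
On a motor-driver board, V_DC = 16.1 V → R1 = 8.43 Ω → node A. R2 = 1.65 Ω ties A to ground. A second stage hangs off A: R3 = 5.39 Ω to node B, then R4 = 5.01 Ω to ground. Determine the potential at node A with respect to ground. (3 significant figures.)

V_A ≈ 2.33 V

Node A sees R2 in parallel with the series input of stage 2, R3 + R4 = 10.40 Ω.
R2 ‖ (R3+R4) = 1.424 Ω.
So V_A = 16.1 × 0.1445 = 2.327 V.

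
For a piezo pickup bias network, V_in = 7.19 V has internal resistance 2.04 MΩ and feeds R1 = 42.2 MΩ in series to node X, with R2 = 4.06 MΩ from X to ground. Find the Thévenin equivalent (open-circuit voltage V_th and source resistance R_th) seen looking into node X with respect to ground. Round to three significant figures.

R1' = 2.04 + 42.2 = 44.24 MΩ (source resistance + R1).
With X open, the divider is unloaded: V_th = 7.19 × 4.06/48.30 = 0.6044 V.
With V_in suppressed (replaced by a short), R_th = R1' ‖ R2 = (44.24 × 4.06)/(44.24 + 4.06) = 3.719 MΩ.

V_th ≈ 0.604 V, R_th ≈ 3.72 MΩ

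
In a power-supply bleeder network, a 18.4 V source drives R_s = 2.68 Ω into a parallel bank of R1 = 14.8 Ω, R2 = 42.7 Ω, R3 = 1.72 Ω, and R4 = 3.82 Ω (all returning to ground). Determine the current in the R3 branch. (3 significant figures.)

I ≈ 3.05 A

Equivalent of the parallel group: R_p = 1.070 Ω.
Node voltage V_A = V_in · R_p/(R_s + R_p) = 18.4 × 0.2854 = 5.252 V.
I(R3) = V_A / R3 = 5.252/1.72 = 3.053 A.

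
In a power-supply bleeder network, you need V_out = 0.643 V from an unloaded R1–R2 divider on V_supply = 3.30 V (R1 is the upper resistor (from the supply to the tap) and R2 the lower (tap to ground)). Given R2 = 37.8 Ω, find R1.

The divider ratio is R2/(R1+R2) = 0.643/3.30 = 0.1948.
So R1 = R2 · (V_supply/V_out − 1) = 37.8 × (3.30/0.643 − 1) = 37.8 × 4.132 = 156.2 Ω.

R1 ≈ 156 Ω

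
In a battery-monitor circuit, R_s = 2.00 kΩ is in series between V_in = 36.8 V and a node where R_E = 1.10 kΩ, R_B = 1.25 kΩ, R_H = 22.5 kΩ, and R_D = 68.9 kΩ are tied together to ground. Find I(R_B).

I ≈ 6.49 mA

Equivalent of the parallel group: R_p = 0.5656 kΩ.
Node voltage V_A = V_in · R_p/(R_s + R_p) = 36.8 × 0.2205 = 8.113 V.
I(R_B) = V_A / R_B = 8.113/1.25 = 6.490 mA.
(Check via current divider: I_total = 14.34 mA; share G_k/ΣG = 0.4525 → same result.)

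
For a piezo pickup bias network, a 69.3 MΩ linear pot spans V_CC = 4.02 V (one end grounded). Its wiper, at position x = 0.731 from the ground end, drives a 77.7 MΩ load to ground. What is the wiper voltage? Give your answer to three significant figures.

V_out ≈ 2.50 V

Lower segment x·R_p = 50.66 MΩ; upper segment (1−x)·R_p = 18.64 MΩ.
R_L loads the lower segment: effective lower R = 30.67 MΩ.
Then V_out = V_CC · 30.67/(18.64 + 30.67) = 2.500 V.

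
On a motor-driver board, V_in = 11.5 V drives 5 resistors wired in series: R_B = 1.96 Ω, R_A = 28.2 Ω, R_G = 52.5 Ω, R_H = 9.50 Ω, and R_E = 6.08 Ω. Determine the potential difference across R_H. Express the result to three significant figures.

V ≈ 1.11 V

Series total: ΣR = 1.96 + 28.2 + 52.5 + 9.50 + 6.08 = 98.24 Ω.
By the voltage-divider rule, V = 11.5 × 9.500/98.24 = 1.112 V.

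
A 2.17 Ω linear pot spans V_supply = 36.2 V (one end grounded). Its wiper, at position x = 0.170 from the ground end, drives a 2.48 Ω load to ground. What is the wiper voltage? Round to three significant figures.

The pot divides into 1.801 Ω above the wiper and 0.3689 Ω below.
Lower segment in parallel with the load: 0.3689 ‖ 2.48 = 0.3211 Ω.
V_out = 36.2 × 0.3211/(1.801 + 0.3211) = 5.478 V.

V_out ≈ 5.48 V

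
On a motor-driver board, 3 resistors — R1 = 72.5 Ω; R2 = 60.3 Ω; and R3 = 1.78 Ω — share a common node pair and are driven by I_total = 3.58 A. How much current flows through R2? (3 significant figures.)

ΣG = 1/72.5 + 1/60.3 + 1/1.78 = 0.5922.
Current divider: I(R2) = I_total · G_k/ΣG = 3.58 × (0.01658/0.5922) = 3.58 × 0.02800 = 0.1003 A.

I ≈ 0.100 A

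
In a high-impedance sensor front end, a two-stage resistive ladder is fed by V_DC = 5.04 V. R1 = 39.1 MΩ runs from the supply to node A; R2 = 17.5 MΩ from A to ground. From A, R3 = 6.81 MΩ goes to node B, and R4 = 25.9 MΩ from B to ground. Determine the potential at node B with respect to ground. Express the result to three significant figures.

V_B ≈ 0.901 V

Looking into the second stage from A: R3 + R4 = 32.71 MΩ appears in parallel with R2.
Effective lower resistance at A: R2 ‖ 32.71 = 11.40 MΩ.
V_A = 5.04 × 11.40/(39.1 + 11.40) = 1.138 V.
Then the unloaded second divider: V_B = V_A × R4/(R3+R4) = 1.138 × 0.7918 = 0.9009 V.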